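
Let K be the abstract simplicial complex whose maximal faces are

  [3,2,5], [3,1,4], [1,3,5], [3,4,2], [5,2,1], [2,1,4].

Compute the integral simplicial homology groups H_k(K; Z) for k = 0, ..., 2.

H_0 = Z,  H_1 = 0,  H_2 = Z.

Fix the vertex order 1 < 2 < 3 < 4 < 5 and write every simplex with vertices in increasing order. Then dim K = 2 and the simplices of K are:

  0-simplices (5): [1], [2], [3], [4], [5]
  1-simplices (9): [1,2], [1,3], [1,4], [1,5], [2,3], [2,4], [2,5], [3,4], [3,5]
  2-simplices (6): [1,2,4], [1,2,5], [1,3,4], [1,3,5], [2,3,4], [2,3,5]

so the chain groups are C_0 ≅ Z^5, C_1 ≅ Z^9, C_2 ≅ Z^6.

The boundary map ∂_1: C_1 → C_0 sends each edge [p,q] (with p < q) to q − p. For instance
  ∂[2,4] = [4] − [2].
This gives a 5×9 integer matrix of rank 4; reducing to Smith normal form yields diagonal entries (1,1,1,1).

The boundary map ∂_2: C_2 → C_1 maps a triangle to the signed sum of its edges. For instance
  ∂[1,2,4] = [2,4] − [1,4] + [1,2],
  ∂[2,3,5] = [3,5] − [2,5] + [2,3].
This gives a 9×6 integer matrix of rank 5; reducing to Smith normal form yields diagonal entries (1,1,1,1,1).

Computing H_k = (kernel of ∂_k) / (image of ∂_{k+1}):

  H_0: rank C_0 − rank ∂_1 = 5 − 4 = 1, and the invariant factors of ∂_1 are all 1, so H_0 ≅ Z.
  H_1: rank ker ∂_1 − rank ∂_2 = (9 − 4) − 5 = 0, and the invariant factors of ∂_2 are all 1, so H_1 ≅ 0.
  H_2: rank ker ∂_2 − rank ∂_3 = (6 − 5) − 0 = 1, and there is no ∂_3, so H_2 ≅ Z.

As a check, the Euler characteristic is 5 − 9 + 6 = 2, which agrees with 1 − 0 + 1 = 2.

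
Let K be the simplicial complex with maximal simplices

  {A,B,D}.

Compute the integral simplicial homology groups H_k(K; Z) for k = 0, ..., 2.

H_0 = Z,  H_1 = 0,  H_2 = 0.

Take the total order A < B < D on the vertex set. Then K (dimension 2) consists of the simplices:

  0-simplices (3): A, B, D
  1-simplices (3): AB, AD, BD
  2-simplices (1): ABD

so the chain groups are C_0 ≅ Z^3, C_1 ≅ Z^3, C_2 ≅ Z^1.

Boundary ∂_1: C_1 → C_0 sends each edge [p,q] (with p < q) to q − p.
This gives a 3×3 integer matrix of rank 2; reducing to Smith normal form yields diagonal entries (1,1).

Boundary ∂_2: C_2 → C_1 maps a triangle to the signed sum of its edges. For instance
  ∂ABD = BD − AD + AB.
This gives a 3×1 integer matrix of rank 1; reducing to Smith normal form yields diagonal entries (1).

From H_k ≅ ker(∂_k) / im(∂_{k+1}) we obtain:

  H_0: rank C_0 − rank ∂_1 = 3 − 2 = 1, and the invariant factors of ∂_1 are all 1, so H_0 = Z.
  H_1: rank ker ∂_1 − rank ∂_2 = (3 − 2) − 1 = 0, and the invariant factors of ∂_2 are all 1, so H_1 = 0.
  H_2: rank ker ∂_2 − rank ∂_3 = (1 − 1) − 0 = 0, and there is no ∂_3, so H_2 = 0.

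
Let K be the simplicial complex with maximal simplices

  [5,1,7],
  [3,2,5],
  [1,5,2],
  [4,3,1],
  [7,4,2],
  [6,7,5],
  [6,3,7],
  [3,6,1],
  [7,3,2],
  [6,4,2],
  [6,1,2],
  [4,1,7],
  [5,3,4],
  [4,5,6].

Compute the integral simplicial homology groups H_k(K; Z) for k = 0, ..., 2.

H_0 ≅ Z,  H_1 ≅ Z^2,  H_2 ≅ Z.

We work with the vertex ordering 1 < 2 < 3 < 4 < 5 < 6 < 7. The simplices of K, each written with vertices in increasing order, are:

  0-simplices (7): [1], [2], [3], [4], [5], [6], [7]
  1-simplices (21): [1,2], [1,3], [1,4], [1,5], [1,6], [1,7], [2,3], [2,4], [2,5], [2,6], [2,7], [3,4], [3,5], [3,6], [3,7], [4,5], [4,6], [4,7], [5,6], [5,7], [6,7]
  2-simplices (14): [1,2,5], [1,2,6], [1,3,4], [1,3,6], [1,4,7], [1,5,7], [2,3,5], [2,3,7], [2,4,6], [2,4,7], [3,4,5], [3,6,7], [4,5,6], [5,6,7]

giving chain groups C_0 ≅ Z^7, C_1 ≅ Z^21, C_2 ≅ Z^14.

Boundary ∂_1: C_1 → C_0 sends each edge [p,q] (with p < q) to q − p.
As a 7×21 matrix over Z this has rank 6, with invariant factors (1,1,1,1,1,1).

∂_2: C_2 → C_1 maps a triangle to the signed sum of its edges. For instance
  ∂[1,5,7] = [5,7] − [1,7] + [1,5],
  ∂[3,4,5] = [4,5] − [3,5] + [3,4].
This gives a 21×14 integer matrix of rank 13; reducing to Smith normal form yields diagonal entries (1,1,1,1,1,1,1,1,1,1,1,1,1).

From H_k ≅ ker(∂_k) / im(∂_{k+1}) we obtain:

  H_0: rank C_0 − rank ∂_1 = 7 − 6 = 1, and the invariant factors of ∂_1 are all 1, so H_0 ≅ Z.
  H_1: rank ker ∂_1 − rank ∂_2 = (21 − 6) − 13 = 2, and the invariant factors of ∂_2 are all 1, so H_1 ≅ Z^2.
  H_2: rank ker ∂_2 − rank ∂_3 = (14 − 13) − 0 = 1, and there is no ∂_3, so H_2 ≅ Z.

(K is a triangulation of the torus T^2.)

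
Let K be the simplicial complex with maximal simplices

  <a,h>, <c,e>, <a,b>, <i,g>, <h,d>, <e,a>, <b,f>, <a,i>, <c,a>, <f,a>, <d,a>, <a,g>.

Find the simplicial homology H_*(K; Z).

Order the vertices as a < b < c < d < e < f < g < h < i. Listing each simplex with vertices in this order, K has dimension 1 with simplices:

  0-simplices (9): a, b, c, d, e, f, g, h, i
  1-simplices (12): ab, ac, ad, ae, af, ag, ah, ai, bf, ce, dh, gi

giving chain groups C_0 ≅ Z^9, C_1 ≅ Z^12.

∂_1: C_1 → C_0 is given by ∂[p,q] = [q] − [p]. For instance
  ∂gi = i − g.
The 9×12 boundary matrix has rank 8 and Smith normal form diag(1,1,1,1,1,1,1,1).

From H_k ≅ ker(∂_k) / im(∂_{k+1}) we obtain:

  H_0: rank C_0 − rank ∂_1 = 9 − 8 = 1, and the invariant factors of ∂_1 are all 1, so H_0 ≅ Z.
  H_1: rank ker ∂_1 − rank ∂_2 = (12 − 8) − 0 = 4, and there is no ∂_2, so H_1 ≅ Z^4.

H_0 ≅ Z,  H_1 ≅ Z^4.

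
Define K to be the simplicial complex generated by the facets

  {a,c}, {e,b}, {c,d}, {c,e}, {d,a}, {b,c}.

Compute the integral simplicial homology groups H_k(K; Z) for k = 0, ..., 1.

H_0 = Z,  H_1 = Z^2.

Take the total order a < b < c < d < e on the vertex set. Then K (dimension 1) consists of the simplices:

  0-simplices (5): a, b, c, d, e
  1-simplices (6): ac, ad, bc, be, cd, ce

Hence C_0 ≅ Z^5, C_1 ≅ Z^6.

The boundary map ∂_1: C_1 → C_0 sends each edge [p,q] (with p < q) to q − p. For instance
  ∂bc = c − b.
The 5×6 boundary matrix has rank 4 and Smith normal form diag(1,1,1,1).

Computing H_k = (kernel of ∂_k) / (image of ∂_{k+1}):

  H_0: rank C_0 − rank ∂_1 = 5 − 4 = 1, and the invariant factors of ∂_1 are all 1, so H_0 ≅ Z.
  H_1: rank ker ∂_1 − rank ∂_2 = (6 − 4) − 0 = 2, and there is no ∂_2, so H_1 ≅ Z^2.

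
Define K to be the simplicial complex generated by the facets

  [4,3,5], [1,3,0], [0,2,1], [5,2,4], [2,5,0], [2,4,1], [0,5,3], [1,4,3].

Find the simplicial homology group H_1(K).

H_1 = 0.

K has 6 vertices, 12 edges, 8 triangles.
rank ∂_1 = 5, rank ∂_2 = 7 ⇒ b_1 = 12 − 5 − 7 = 0; all invariant factors of ∂_2 are 1 so no torsion. So H_1 = 0.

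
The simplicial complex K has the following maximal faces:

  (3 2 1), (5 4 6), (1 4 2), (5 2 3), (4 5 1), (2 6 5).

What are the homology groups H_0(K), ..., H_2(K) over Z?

H_0 ≅ Z,  H_1 ≅ Z,  H_2 = 0.

We work with the vertex ordering 1 < 2 < 3 < 4 < 5 < 6. The simplices of K, each written with vertices in increasing order, are:

  0-simplices (6): [1], [2], [3], [4], [5], [6]
  1-simplices (12): [1,2], [1,3], [1,4], [1,5], [2,3], [2,4], [2,5], [2,6], [3,5], [4,5], [4,6], [5,6]
  2-simplices (6): [1,2,3], [1,2,4], [1,4,5], [2,3,5], [2,5,6], [4,5,6]

so the chain groups are C_0 ≅ Z^6, C_1 ≅ Z^12, C_2 ≅ Z^6.

Boundary ∂_1: C_1 → C_0 is given by ∂[p,q] = [q] − [p]. For instance
  ∂[4,5] = [5] − [4].
This gives a 6×12 integer matrix of rank 5; reducing to Smith normal form yields diagonal entries (1,1,1,1,1).

∂_2: C_2 → C_1 maps a triangle to the signed sum of its edges. For instance
  ∂[4,5,6] = [5,6] − [4,6] + [4,5],
  ∂[2,3,5] = [3,5] − [2,5] + [2,3].
This gives a 12×6 integer matrix of rank 6; reducing to Smith normal form yields diagonal entries (1,1,1,1,1,1).

Reading off H_k = ker ∂_k / im ∂_{k+1}:

  H_0: rank C_0 − rank ∂_1 = 6 − 5 = 1, and the invariant factors of ∂_1 are all 1, so H_0 ≅ Z.
  H_1: rank ker ∂_1 − rank ∂_2 = (12 − 5) − 6 = 1, and the invariant factors of ∂_2 are all 1, so H_1 ≅ Z.
  H_2: rank ker ∂_2 − rank ∂_3 = (6 − 6) − 0 = 0, and there is no ∂_3, so H_2 ≅ 0.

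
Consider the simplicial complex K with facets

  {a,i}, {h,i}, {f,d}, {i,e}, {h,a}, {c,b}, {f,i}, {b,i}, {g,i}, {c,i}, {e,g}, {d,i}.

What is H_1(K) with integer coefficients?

H_1 ≅ Z^4.

We work with the vertex ordering a < b < c < d < e < f < g < h < i. The simplices of K, each written with vertices in increasing order, are:

  0-simplices (9): a, b, c, d, e, f, g, h, i
  1-simplices (12): ah, ai, bc, bi, ci, df, di, eg, ei, fi, gi, hi

giving chain groups C_0 ≅ Z^9, C_1 ≅ Z^12.

The boundary map ∂_1: C_1 → C_0 maps an edge to its endpoints' difference, ∂[p,q] = q − p.
This gives a 9×12 integer matrix of rank 8; reducing to Smith normal form yields diagonal entries (1,1,1,1,1,1,1,1).

From H_k ≅ ker(∂_k) / im(∂_{k+1}) we obtain:

  H_1: rank ker ∂_1 − rank ∂_2 = (12 − 8) − 0 = 4, and there is no ∂_2, so H_1 ≅ Z^4.

(K is a triangulation of a wedge of 4 circles.)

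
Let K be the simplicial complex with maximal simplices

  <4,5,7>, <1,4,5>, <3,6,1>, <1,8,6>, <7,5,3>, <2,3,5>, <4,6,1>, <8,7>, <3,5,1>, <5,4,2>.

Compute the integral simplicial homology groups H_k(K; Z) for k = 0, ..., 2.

H_0 = Z,  H_1 = Z,  H_2 = 0.

Take the total order 1 < 2 < 3 < 4 < 5 < 6 < 7 < 8 on the vertex set. Then K (dimension 2) consists of the simplices:

  0-simplices (8): [1], [2], [3], [4], [5], [6], [7], [8]
  1-simplices (17): [1,3], [1,4], [1,5], [1,6], [1,8], [2,3], [2,4], [2,5], [3,5], [3,6], [3,7], [4,5], [4,6], [4,7], [5,7], [6,8], [7,8]
  2-simplices (9): [1,3,5], [1,3,6], [1,4,5], [1,4,6], [1,6,8], [2,3,5], [2,4,5], [3,5,7], [4,5,7]

giving chain groups C_0 ≅ Z^8, C_1 ≅ Z^17, C_2 ≅ Z^9.

Boundary ∂_1: C_1 → C_0 maps an edge to its endpoints' difference, ∂[p,q] = q − p. For instance
  ∂[2,5] = [5] − [2].
The 8×17 boundary matrix has rank 7 and Smith normal form diag(1,1,1,1,1,1,1).

Boundary ∂_2: C_2 → C_1 sends each 2-simplex [p,q,r] to [q,r] − [p,r] + [p,q]. For instance
  ∂[3,5,7] = [5,7] − [3,7] + [3,5],
  ∂[2,4,5] = [4,5] − [2,5] + [2,4].
The resulting 17×9 matrix has rank 9, and its Smith normal form has invariant factors (1,1,1,1,1,1,1,1,1).

Reading off H_k = ker ∂_k / im ∂_{k+1}:

  H_0: rank C_0 − rank ∂_1 = 8 − 7 = 1, and the invariant factors of ∂_1 are all 1, so H_0 = Z.
  H_1: rank ker ∂_1 − rank ∂_2 = (17 − 7) − 9 = 1, and the invariant factors of ∂_2 are all 1, so H_1 = Z.
  H_2: rank ker ∂_2 − rank ∂_3 = (9 − 9) − 0 = 0, and there is no ∂_3, so H_2 = 0.

As a check, the Euler characteristic is 8 − 17 + 9 = 0, which agrees with 1 − 1 + 0 = 0.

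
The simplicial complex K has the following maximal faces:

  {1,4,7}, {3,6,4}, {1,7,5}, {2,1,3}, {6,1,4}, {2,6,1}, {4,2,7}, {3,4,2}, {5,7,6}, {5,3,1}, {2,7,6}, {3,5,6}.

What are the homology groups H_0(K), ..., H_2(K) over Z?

K has 7 vertices, 18 edges, 12 triangles.
rank ∂_0 = 0, rank ∂_1 = 6 ⇒ b_0 = 7 − 0 − 6 = 1; all invariant factors of ∂_1 are 1 so no torsion. So H_0 = Z.
rank ∂_1 = 6, rank ∂_2 = 12 ⇒ b_1 = 18 − 6 − 12 = 0; ∂_2 has invariant factor(s) [2] giving torsion. So H_1 = Z_2.
rank ∂_2 = 12, rank ∂_3 = 0 ⇒ b_2 = 12 − 12 − 0 = 0. So H_2 = 0.

H_0 = Z,  H_1 = Z_2,  H_2 = 0.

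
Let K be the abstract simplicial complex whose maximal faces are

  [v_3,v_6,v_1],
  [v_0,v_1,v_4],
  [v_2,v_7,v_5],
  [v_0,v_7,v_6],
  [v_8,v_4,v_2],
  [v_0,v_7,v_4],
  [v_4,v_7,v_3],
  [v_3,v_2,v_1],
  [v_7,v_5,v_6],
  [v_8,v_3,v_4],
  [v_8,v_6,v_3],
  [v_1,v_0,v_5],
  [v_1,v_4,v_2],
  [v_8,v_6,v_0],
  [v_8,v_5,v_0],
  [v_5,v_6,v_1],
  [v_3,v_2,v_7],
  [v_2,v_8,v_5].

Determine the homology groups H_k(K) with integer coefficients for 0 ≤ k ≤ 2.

Order the vertices as v_0 < v_1 < v_2 < v_3 < v_4 < v_5 < v_6 < v_7 < v_8. Listing each simplex with vertices in this order, K has dimension 2 with simplices:

  0-simplices (9): [v_0], [v_1], [v_2], [v_3], [v_4], [v_5], [v_6], [v_7], [v_8]
  1-simplices (27): (27 of them)
  2-simplices (18): (18 of them)

so the chain groups are C_0 ≅ Z^9, C_1 ≅ Z^27, C_2 ≅ Z^18.

The boundary map ∂_1: C_1 → C_0 is given by ∂[p,q] = [q] − [p]. For instance
  ∂[v_1,v_6] = [v_6] − [v_1].
As a 9×27 matrix over Z this has rank 8, with invariant factors (1,1,1,1,1,1,1,1).

The boundary map ∂_2: C_2 → C_1 acts by ∂[p,q,r] = [q,r] − [p,r] + [p,q]. For instance
  ∂[v_3,v_6,v_8] = [v_6,v_8] − [v_3,v_8] + [v_3,v_6],
  ∂[v_1,v_3,v_6] = [v_3,v_6] − [v_1,v_6] + [v_1,v_3].
This gives a 27×18 integer matrix of rank 18; reducing to Smith normal form yields diagonal entries (1,1,1,1,1,1,1,1,1,1,1,1,1,1,1,1,1,2).

Computing H_k = (kernel of ∂_k) / (image of ∂_{k+1}):

  H_0: rank C_0 − rank ∂_1 = 9 − 8 = 1, and the invariant factors of ∂_1 are all 1, so H_0 ≅ Z.
  H_1: rank ker ∂_1 − rank ∂_2 = (27 − 8) − 18 = 1, and ∂_2 has invariant factor 2 > 1, so H_1 ≅ Z ⊕ Z/2.
  H_2: rank ker ∂_2 − rank ∂_3 = (18 − 18) − 0 = 0, and there is no ∂_3, so H_2 ≅ 0.

As a check, the Euler characteristic is 9 − 27 + 18 = 0, which agrees with 1 − 1 + 0 = 0.

H_0 ≅ Z,  H_1 ≅ Z ⊕ Z/2,  H_2 = 0.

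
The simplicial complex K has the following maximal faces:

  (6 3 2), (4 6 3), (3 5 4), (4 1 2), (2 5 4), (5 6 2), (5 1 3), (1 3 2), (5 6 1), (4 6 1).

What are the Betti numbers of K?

We work with the vertex ordering 1 < 2 < 3 < 4 < 5 < 6. The simplices of K, each written with vertices in increasing order, are:

  0-simplices (6): [1], [2], [3], [4], [5], [6]
  1-simplices (15): [1,2], [1,3], [1,4], [1,5], [1,6], [2,3], [2,4], [2,5], [2,6], [3,4], [3,5], [3,6], [4,5], [4,6], [5,6]
  2-simplices (10): [1,2,3], [1,2,4], [1,3,5], [1,4,6], [1,5,6], [2,3,6], [2,4,5], [2,5,6], [3,4,5], [3,4,6]

Hence C_0 ≅ Z^6, C_1 ≅ Z^15, C_2 ≅ Z^10.

The boundary map ∂_1: C_1 → C_0 sends each edge [p,q] (with p < q) to q − p. For instance
  ∂[2,3] = [3] − [2].
The resulting 6×15 matrix has rank 5, and its Smith normal form has invariant factors (1,1,1,1,1).

The boundary map ∂_2: C_2 → C_1 sends each 2-simplex [p,q,r] to [q,r] − [p,r] + [p,q]. For instance
  ∂[2,5,6] = [5,6] − [2,6] + [2,5],
  ∂[1,2,3] = [2,3] − [1,3] + [1,2].
The resulting 15×10 matrix has rank 10, and its Smith normal form has invariant factors (1,1,1,1,1,1,1,1,1,2).

From H_k ≅ ker(∂_k) / im(∂_{k+1}) we obtain:

  H_0: rank C_0 − rank ∂_1 = 6 − 5 = 1, and the invariant factors of ∂_1 are all 1, so H_0 = Z.
  H_1: rank ker ∂_1 − rank ∂_2 = (15 − 5) − 10 = 0, and ∂_2 has invariant factor 2 > 1, so H_1 = Z/2.
  H_2: rank ker ∂_2 − rank ∂_3 = (10 − 10) − 0 = 0, and there is no ∂_3, so H_2 = 0.

Hence the Betti numbers are b_0 = 1, b_1 = 0, b_2 = 0.

b_0 = 1, b_1 = 0, b_2 = 0.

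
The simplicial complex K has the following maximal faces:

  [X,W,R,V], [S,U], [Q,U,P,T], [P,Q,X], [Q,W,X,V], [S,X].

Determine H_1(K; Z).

H_1 = Z.

Order the vertices as P < Q < R < S < T < U < V < W < X. Listing each simplex with vertices in this order, K has dimension 3 with simplices:

  0-simplices (9): P, Q, R, S, T, U, V, W, X
  1-simplices (18): PQ, PT, PU, PX, QT, QU, QV, QW, QX, RV, RW, RX, SU, SX, TU, VW, VX, WX
  2-simplices (12): PQT, PQU, PQX, PTU, QTU, QVW, QVX, QWX, RVW, RVX, RWX, VWX
  3-simplices (3): PQTU, QVWX, RVWX

giving chain groups C_0 ≅ Z^9, C_1 ≅ Z^18, C_2 ≅ Z^12, C_3 ≅ Z^3.

The boundary map ∂_1: C_1 → C_0 is given by ∂[p,q] = [q] − [p].
This gives a 9×18 integer matrix of rank 8; reducing to Smith normal form yields diagonal entries (1,1,1,1,1,1,1,1).

∂_2: C_2 → C_1 acts by ∂[p,q,r] = [q,r] − [p,r] + [p,q]. For instance
  ∂RVX = VX − RX + RV,
  ∂PQX = QX − PX + PQ.
As a 18×12 matrix over Z this has rank 9, with invariant factors (1,1,1,1,1,1,1,1,1).

Boundary ∂_3: C_3 → C_2 sends each 3-simplex σ to the alternating sum Σ_i (−1)^i (σ with its i-th vertex removed). For instance
  ∂QVWX = VWX − QWX + QVX − QVW,
  ∂RVWX = VWX − RWX + RVX − RVW.
This gives a 12×3 integer matrix of rank 3; reducing to Smith normal form yields diagonal entries (1,1,1).

From H_k ≅ ker(∂_k) / im(∂_{k+1}) we obtain:

  H_1: rank ker ∂_1 − rank ∂_2 = (18 − 8) − 9 = 1, and the invariant factors of ∂_2 are all 1, so H_1 = Z.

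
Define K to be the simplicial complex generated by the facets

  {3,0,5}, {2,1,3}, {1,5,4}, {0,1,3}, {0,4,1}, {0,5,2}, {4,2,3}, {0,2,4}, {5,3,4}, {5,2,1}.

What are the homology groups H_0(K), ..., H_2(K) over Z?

H_0 = Z,  H_1 = Z/2,  H_2 = 0.

Fix the vertex order 0 < 1 < 2 < 3 < 4 < 5 and write every simplex with vertices in increasing order. Then dim K = 2 and the simplices of K are:

  0-simplices (6): [0], [1], [2], [3], [4], [5]
  1-simplices (15): [0,1], [0,2], [0,3], [0,4], [0,5], [1,2], [1,3], [1,4], [1,5], [2,3], [2,4], [2,5], [3,4], [3,5], [4,5]
  2-simplices (10): [0,1,3], [0,1,4], [0,2,4], [0,2,5], [0,3,5], [1,2,3], [1,2,5], [1,4,5], [2,3,4], [3,4,5]

Hence C_0 ≅ Z^6, C_1 ≅ Z^15, C_2 ≅ Z^10.

∂_1: C_1 → C_0 maps an edge to its endpoints' difference, ∂[p,q] = q − p. For instance
  ∂[1,3] = [3] − [1].
As a 6×15 matrix over Z this has rank 5, with invariant factors (1,1,1,1,1).

Boundary ∂_2: C_2 → C_1 sends each 2-simplex [p,q,r] to [q,r] − [p,r] + [p,q]. For instance
  ∂[1,2,3] = [2,3] − [1,3] + [1,2],
  ∂[0,3,5] = [3,5] − [0,5] + [0,3].
As a 15×10 matrix over Z this has rank 10, with invariant factors (1,1,1,1,1,1,1,1,1,2).

From H_k ≅ ker(∂_k) / im(∂_{k+1}) we obtain:

  H_0: rank C_0 − rank ∂_1 = 6 − 5 = 1, and the invariant factors of ∂_1 are all 1, so H_0 = Z.
  H_1: rank ker ∂_1 − rank ∂_2 = (15 − 5) − 10 = 0, and ∂_2 has invariant factor 2 > 1, so H_1 = Z/2.
  H_2: rank ker ∂_2 − rank ∂_3 = (10 − 10) − 0 = 0, and there is no ∂_3, so H_2 = 0.

As a check, the Euler characteristic is 6 − 15 + 10 = 1, which agrees with 1 − 0 + 0 = 1.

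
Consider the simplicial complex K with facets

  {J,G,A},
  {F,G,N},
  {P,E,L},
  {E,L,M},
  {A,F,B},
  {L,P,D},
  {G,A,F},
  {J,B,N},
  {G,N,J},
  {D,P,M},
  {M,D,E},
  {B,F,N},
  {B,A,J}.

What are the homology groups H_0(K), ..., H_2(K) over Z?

H_0 ≅ Z^2,  H_1 ≅ Z,  H_2 ≅ Z.

Order the vertices as A < B < D < E < F < G < J < L < M < N < P. Listing each simplex with vertices in this order, K has dimension 2 with simplices:

  0-simplices (11): A, B, D, E, F, G, J, L, M, N, P
  1-simplices (22): AB, AF, AG, AJ, BF, BJ, BN, DE, DL, DM, DP, EL, EM, EP, FG, FN, GJ, GN, JN, LM, LP, MP
  2-simplices (13): ABF, ABJ, AFG, AGJ, BFN, BJN, DEM, DLP, DMP, ELM, ELP, FGN, GJN

giving chain groups C_0 ≅ Z^11, C_1 ≅ Z^22, C_2 ≅ Z^13.

∂_1: C_1 → C_0 maps an edge to its endpoints' difference, ∂[p,q] = q − p. For instance
  ∂DM = M − D.
The resulting 11×22 matrix has rank 9, and its Smith normal form has invariant factors (1,1,1,1,1,1,1,1,1).

The boundary map ∂_2: C_2 → C_1 sends each 2-simplex [p,q,r] to [q,r] − [p,r] + [p,q]. For instance
  ∂BFN = FN − BN + BF,
  ∂DLP = LP − DP + DL.
As a 22×13 matrix over Z this has rank 12, with invariant factors (1,1,1,1,1,1,1,1,1,1,1,1).

Now H_k = ker ∂_k / im ∂_{k+1}, so:

  H_0: rank C_0 − rank ∂_1 = 11 − 9 = 2, and the invariant factors of ∂_1 are all 1, so H_0 = Z^2.
  H_1: rank ker ∂_1 − rank ∂_2 = (22 − 9) − 12 = 1, and the invariant factors of ∂_2 are all 1, so H_1 = Z.
  H_2: rank ker ∂_2 − rank ∂_3 = (13 − 12) − 0 = 1, and there is no ∂_3, so H_2 = Z.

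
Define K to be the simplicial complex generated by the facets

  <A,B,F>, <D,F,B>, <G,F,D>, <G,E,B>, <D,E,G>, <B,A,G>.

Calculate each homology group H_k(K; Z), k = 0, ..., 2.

Fix the vertex order A < B < D < E < F < G and write every simplex with vertices in increasing order. Then dim K = 2 and the simplices of K are:

  0-simplices (6): A, B, D, E, F, G
  1-simplices (12): AB, AF, AG, BD, BE, BF, BG, DE, DF, DG, EG, FG
  2-simplices (6): ABF, ABG, BDF, BEG, DEG, DFG

giving chain groups C_0 ≅ Z^6, C_1 ≅ Z^12, C_2 ≅ Z^6.

Boundary ∂_1: C_1 → C_0 maps an edge to its endpoints' difference, ∂[p,q] = q − p.
The 6×12 boundary matrix has rank 5 and Smith normal form diag(1,1,1,1,1).

∂_2: C_2 → C_1 sends each 2-simplex [p,q,r] to [q,r] − [p,r] + [p,q]. For instance
  ∂ABG = BG − AG + AB,
  ∂BDF = DF − BF + BD.
As a 12×6 matrix over Z this has rank 6, with invariant factors (1,1,1,1,1,1).

Now H_k = ker ∂_k / im ∂_{k+1}, so:

  H_0: rank C_0 − rank ∂_1 = 6 − 5 = 1, and the invariant factors of ∂_1 are all 1, so H_0 = Z.
  H_1: rank ker ∂_1 − rank ∂_2 = (12 − 5) − 6 = 1, and the invariant factors of ∂_2 are all 1, so H_1 = Z.
  H_2: rank ker ∂_2 − rank ∂_3 = (6 − 6) − 0 = 0, and there is no ∂_3, so H_2 = 0.

(K is a triangulation of the cylinder S^1 x I.)

H_0 ≅ Z,  H_1 ≅ Z,  H_2 = 0.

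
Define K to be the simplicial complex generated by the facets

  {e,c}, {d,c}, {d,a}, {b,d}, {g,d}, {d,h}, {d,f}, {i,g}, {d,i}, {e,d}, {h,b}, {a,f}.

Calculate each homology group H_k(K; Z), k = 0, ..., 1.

Take the total order a < b < c < d < e < f < g < h < i on the vertex set. Then K (dimension 1) consists of the simplices:

  0-simplices (9): a, b, c, d, e, f, g, h, i
  1-simplices (12): ad, af, bd, bh, cd, ce, de, df, dg, dh, di, gi

Hence C_0 ≅ Z^9, C_1 ≅ Z^12.

The boundary map ∂_1: C_1 → C_0 sends each edge [p,q] (with p < q) to q − p. For instance
  ∂dh = h − d.
This gives a 9×12 integer matrix of rank 8; reducing to Smith normal form yields diagonal entries (1,1,1,1,1,1,1,1).

From H_k ≅ ker(∂_k) / im(∂_{k+1}) we obtain:

  H_0: rank C_0 − rank ∂_1 = 9 − 8 = 1, and the invariant factors of ∂_1 are all 1, so H_0 ≅ Z.
  H_1: rank ker ∂_1 − rank ∂_2 = (12 − 8) − 0 = 4, and there is no ∂_2, so H_1 ≅ Z^4.

As a check, the Euler characteristic is 9 − 12 = -3, which agrees with 1 − 4 = -3.
(K is a triangulation of a wedge of 4 circles.)

H_0 ≅ Z,  H_1 ≅ Z^4.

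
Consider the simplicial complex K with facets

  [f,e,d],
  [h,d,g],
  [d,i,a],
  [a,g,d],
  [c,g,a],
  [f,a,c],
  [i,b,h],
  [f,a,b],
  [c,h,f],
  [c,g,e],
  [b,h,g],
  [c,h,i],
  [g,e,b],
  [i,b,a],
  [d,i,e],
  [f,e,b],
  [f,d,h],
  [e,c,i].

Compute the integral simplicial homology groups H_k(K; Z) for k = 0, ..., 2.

H_0 ≅ Z,  H_1 ≅ Z^2,  H_2 ≅ Z.

Fix the vertex order a < b < c < d < e < f < g < h < i and write every simplex with vertices in increasing order. Then dim K = 2 and the simplices of K are:

  0-simplices (9): a, b, c, d, e, f, g, h, i
  1-simplices (27): ab, ac, ad, af, ag, ai, be, bf, bg, bh, bi, ce, cf, cg, ch, ci, de, df, dg, dh, di, ef, eg, ei, fh, gh, hi
  2-simplices (18): abf, abi, acf, acg, adg, adi, bef, beg, bgh, bhi, ceg, cei, cfh, chi, def, dei, dfh, dgh

giving chain groups C_0 ≅ Z^9, C_1 ≅ Z^27, C_2 ≅ Z^18.

The boundary map ∂_1: C_1 → C_0 maps an edge to its endpoints' difference, ∂[p,q] = q − p.
The resulting 9×27 matrix has rank 8, and its Smith normal form has invariant factors (1,1,1,1,1,1,1,1).

The boundary map ∂_2: C_2 → C_1 acts by ∂[p,q,r] = [q,r] − [p,r] + [p,q]. For instance
  ∂beg = eg − bg + be,
  ∂ceg = eg − cg + ce.
The resulting 27×18 matrix has rank 17, and its Smith normal form has invariant factors (1,1,1,1,1,1,1,1,1,1,1,1,1,1,1,1,1).

Computing H_k = (kernel of ∂_k) / (image of ∂_{k+1}):

  H_0: rank C_0 − rank ∂_1 = 9 − 8 = 1, and the invariant factors of ∂_1 are all 1, so H_0 ≅ Z.
  H_1: rank ker ∂_1 − rank ∂_2 = (27 − 8) − 17 = 2, and the invariant factors of ∂_2 are all 1, so H_1 ≅ Z^2.
  H_2: rank ker ∂_2 − rank ∂_3 = (18 − 17) − 0 = 1, and there is no ∂_3, so H_2 ≅ Z.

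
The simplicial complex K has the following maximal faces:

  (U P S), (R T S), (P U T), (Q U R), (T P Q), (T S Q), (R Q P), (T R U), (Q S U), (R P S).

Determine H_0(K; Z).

Take the total order P < Q < R < S < T < U on the vertex set. Then K (dimension 2) consists of the simplices:

  0-simplices (6): P, Q, R, S, T, U
  1-simplices (15): PQ, PR, PS, PT, PU, QR, QS, QT, QU, RS, RT, RU, ST, SU, TU
  2-simplices (10): PQR, PQT, PRS, PSU, PTU, QRU, QST, QSU, RST, RTU

giving chain groups C_0 ≅ Z^6, C_1 ≅ Z^15, C_2 ≅ Z^10.

Boundary ∂_1: C_1 → C_0 is given by ∂[p,q] = [q] − [p].
As a 6×15 matrix over Z this has rank 5, with invariant factors (1,1,1,1,1).

∂_2: C_2 → C_1 maps a triangle to the signed sum of its edges. For instance
  ∂RTU = TU − RU + RT,
  ∂PQR = QR − PR + PQ.
The 15×10 boundary matrix has rank 10 and Smith normal form diag(1,1,1,1,1,1,1,1,1,2).

From H_k ≅ ker(∂_k) / im(∂_{k+1}) we obtain:

  H_0: rank C_0 − rank ∂_1 = 6 − 5 = 1, and the invariant factors of ∂_1 are all 1, so H_0 = Z.

H_0 ≅ Z.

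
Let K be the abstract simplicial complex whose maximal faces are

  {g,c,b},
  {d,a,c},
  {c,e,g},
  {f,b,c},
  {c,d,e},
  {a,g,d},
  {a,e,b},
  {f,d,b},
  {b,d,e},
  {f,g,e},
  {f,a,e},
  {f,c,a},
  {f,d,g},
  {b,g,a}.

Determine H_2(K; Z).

H_2 ≅ Z.

We work with the vertex ordering a < b < c < d < e < f < g. The simplices of K, each written with vertices in increasing order, are:

  0-simplices (7): a, b, c, d, e, f, g
  1-simplices (21): ab, ac, ad, ae, af, ag, bc, bd, be, bf, bg, cd, ce, cf, cg, de, df, dg, ef, eg, fg
  2-simplices (14): abe, abg, acd, acf, adg, aef, bcf, bcg, bde, bdf, cde, ceg, dfg, efg

giving chain groups C_0 ≅ Z^7, C_1 ≅ Z^21, C_2 ≅ Z^14.

The boundary map ∂_1: C_1 → C_0 maps an edge to its endpoints' difference, ∂[p,q] = q − p. For instance
  ∂af = f − a.
As a 7×21 matrix over Z this has rank 6, with invariant factors (1,1,1,1,1,1).

The boundary map ∂_2: C_2 → C_1 acts by ∂[p,q,r] = [q,r] − [p,r] + [p,q]. For instance
  ∂adg = dg − ag + ad,
  ∂bcg = cg − bg + bc.
The 21×14 boundary matrix has rank 13 and Smith normal form diag(1,1,1,1,1,1,1,1,1,1,1,1,1).

Now H_k = ker ∂_k / im ∂_{k+1}, so:

  H_2: rank ker ∂_2 − rank ∂_3 = (14 − 13) − 0 = 1, and there is no ∂_3, so H_2 = Z.

(K is a triangulation of the torus T^2.)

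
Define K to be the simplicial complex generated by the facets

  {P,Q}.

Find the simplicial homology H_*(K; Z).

H_0 ≅ Z,  H_1 = 0.

Fix the vertex order P < Q and write every simplex with vertices in increasing order. Then dim K = 1 and the simplices of K are:

  0-simplices (2): P, Q
  1-simplices (1): PQ

giving chain groups C_0 ≅ Z^2, C_1 ≅ Z^1.

∂_1: C_1 → C_0 sends each edge [p,q] (with p < q) to q − p.
The resulting 2×1 matrix has rank 1, and its Smith normal form has invariant factors (1).

Now H_k = ker ∂_k / im ∂_{k+1}, so:

  H_0: rank C_0 − rank ∂_1 = 2 − 1 = 1, and the invariant factors of ∂_1 are all 1, so H_0 ≅ Z.
  H_1: rank ker ∂_1 − rank ∂_2 = (1 − 1) − 0 = 0, and there is no ∂_2, so H_1 ≅ 0.

As a check, the Euler characteristic is 2 − 1 = 1, which agrees with 1 − 0 = 1.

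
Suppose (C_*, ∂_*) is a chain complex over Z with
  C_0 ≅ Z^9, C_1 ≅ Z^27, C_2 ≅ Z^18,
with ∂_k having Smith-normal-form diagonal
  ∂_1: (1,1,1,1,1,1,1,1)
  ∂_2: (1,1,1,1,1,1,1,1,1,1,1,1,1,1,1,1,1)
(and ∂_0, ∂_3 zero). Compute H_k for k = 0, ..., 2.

H_0 ≅ Z,  H_1 ≅ Z^2,  H_2 ≅ Z.

H_0: b_0 = 9 − 0 − 8 = 1; torsion from ∂_1 factors > 1: none. So H_0 ≅ Z.
H_1: b_1 = 27 − 8 − 17 = 2; torsion from ∂_2 factors > 1: none. So H_1 ≅ Z^2.
H_2: b_2 = 18 − 17 − 0 = 1; torsion from ∂_3 factors > 1: none. So H_2 ≅ Z.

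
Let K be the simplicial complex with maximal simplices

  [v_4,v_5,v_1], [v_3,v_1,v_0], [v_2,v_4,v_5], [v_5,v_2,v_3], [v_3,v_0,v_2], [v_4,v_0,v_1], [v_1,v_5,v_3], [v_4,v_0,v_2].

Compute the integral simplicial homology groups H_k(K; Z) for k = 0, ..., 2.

H_0 = Z,  H_1 = 0,  H_2 = Z.

Take the total order v_0 < v_1 < v_2 < v_3 < v_4 < v_5 on the vertex set. Then K (dimension 2) consists of the simplices:

  0-simplices (6): [v_0], [v_1], [v_2], [v_3], [v_4], [v_5]
  1-simplices (12): [v_0,v_1], [v_0,v_2], [v_0,v_3], [v_0,v_4], [v_1,v_3], [v_1,v_4], [v_1,v_5], [v_2,v_3], [v_2,v_4], [v_2,v_5], [v_3,v_5], [v_4,v_5]
  2-simplices (8): [v_0,v_1,v_3], [v_0,v_1,v_4], [v_0,v_2,v_3], [v_0,v_2,v_4], [v_1,v_3,v_5], [v_1,v_4,v_5], [v_2,v_3,v_5], [v_2,v_4,v_5]

Hence C_0 ≅ Z^6, C_1 ≅ Z^12, C_2 ≅ Z^8.

The boundary map ∂_1: C_1 → C_0 is given by ∂[p,q] = [q] − [p].
The resulting 6×12 matrix has rank 5, and its Smith normal form has invariant factors (1,1,1,1,1).

∂_2: C_2 → C_1 maps a triangle to the signed sum of its edges. For instance
  ∂[v_0,v_1,v_3] = [v_1,v_3] − [v_0,v_3] + [v_0,v_1],
  ∂[v_2,v_4,v_5] = [v_4,v_5] − [v_2,v_5] + [v_2,v_4].
This gives a 12×8 integer matrix of rank 7; reducing to Smith normal form yields diagonal entries (1,1,1,1,1,1,1).

Reading off H_k = ker ∂_k / im ∂_{k+1}:

  H_0: rank C_0 − rank ∂_1 = 6 − 5 = 1, and the invariant factors of ∂_1 are all 1, so H_0 ≅ Z.
  H_1: rank ker ∂_1 − rank ∂_2 = (12 − 5) − 7 = 0, and the invariant factors of ∂_2 are all 1, so H_1 ≅ 0.
  H_2: rank ker ∂_2 − rank ∂_3 = (8 − 7) − 0 = 1, and there is no ∂_3, so H_2 ≅ Z.

As a check, the Euler characteristic is 6 − 12 + 8 = 2, which agrees with 1 − 0 + 1 = 2.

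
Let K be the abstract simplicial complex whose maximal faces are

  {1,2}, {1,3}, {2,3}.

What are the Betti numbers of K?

K has 3 vertices, 3 edges.
rank ∂_0 = 0, rank ∂_1 = 2 ⇒ b_0 = 3 − 0 − 2 = 1; all invariant factors of ∂_1 are 1 so no torsion. So H_0 ≅ Z.
rank ∂_1 = 2, rank ∂_2 = 0 ⇒ b_1 = 3 − 2 − 0 = 1. So H_1 ≅ Z.

b_0 = 1, b_1 = 1.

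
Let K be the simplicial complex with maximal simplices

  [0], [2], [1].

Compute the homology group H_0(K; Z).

H_0 = Z^3.

Take the total order 0 < 1 < 2 on the vertex set. Then K (dimension 0) consists of the simplices:

  0-simplices (3): [0], [1], [2]

giving chain groups C_0 ≅ Z^3.

Computing H_k = (kernel of ∂_k) / (image of ∂_{k+1}):

  H_0: rank C_0 − rank ∂_1 = 3 − 0 = 3, and there is no ∂_1, so H_0 = Z^3.

(K is a triangulation of a set of 3 points.)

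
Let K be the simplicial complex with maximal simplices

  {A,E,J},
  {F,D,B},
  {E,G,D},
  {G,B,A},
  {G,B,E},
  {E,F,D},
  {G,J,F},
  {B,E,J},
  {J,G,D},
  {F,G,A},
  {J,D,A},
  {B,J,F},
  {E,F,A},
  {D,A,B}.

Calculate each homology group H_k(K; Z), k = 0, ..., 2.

Fix the vertex order A < B < D < E < F < G < J and write every simplex with vertices in increasing order. Then dim K = 2 and the simplices of K are:

  0-simplices (7): A, B, D, E, F, G, J
  1-simplices (21): AB, AD, AE, AF, AG, AJ, BD, BE, BF, BG, BJ, DE, DF, DG, DJ, EF, EG, EJ, FG, FJ, GJ
  2-simplices (14): ABD, ABG, ADJ, AEF, AEJ, AFG, BDF, BEG, BEJ, BFJ, DEF, DEG, DGJ, FGJ

so the chain groups are C_0 ≅ Z^7, C_1 ≅ Z^21, C_2 ≅ Z^14.

The boundary map ∂_1: C_1 → C_0 is given by ∂[p,q] = [q] − [p]. For instance
  ∂BD = D − B.
This gives a 7×21 integer matrix of rank 6; reducing to Smith normal form yields diagonal entries (1,1,1,1,1,1).

∂_2: C_2 → C_1 maps a triangle to the signed sum of its edges. For instance
  ∂BEG = EG − BG + BE,
  ∂AEF = EF − AF + AE.
As a 21×14 matrix over Z this has rank 13, with invariant factors (1,1,1,1,1,1,1,1,1,1,1,1,1).

Now H_k = ker ∂_k / im ∂_{k+1}, so:

  H_0: rank C_0 − rank ∂_1 = 7 − 6 = 1, and the invariant factors of ∂_1 are all 1, so H_0 ≅ Z.
  H_1: rank ker ∂_1 − rank ∂_2 = (21 − 6) − 13 = 2, and the invariant factors of ∂_2 are all 1, so H_1 ≅ Z^2.
  H_2: rank ker ∂_2 − rank ∂_3 = (14 − 13) − 0 = 1, and there is no ∂_3, so H_2 ≅ Z.

As a check, the Euler characteristic is 7 − 21 + 14 = 0, which agrees with 1 − 2 + 1 = 0.
(K is a triangulation of the torus T^2.)

H_0 ≅ Z,  H_1 ≅ Z^2,  H_2 ≅ Z.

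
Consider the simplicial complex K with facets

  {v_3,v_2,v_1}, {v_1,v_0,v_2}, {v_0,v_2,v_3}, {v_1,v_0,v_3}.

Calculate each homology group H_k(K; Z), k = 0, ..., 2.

Order the vertices as v_0 < v_1 < v_2 < v_3. Listing each simplex with vertices in this order, K has dimension 2 with simplices:

  0-simplices (4): [v_0], [v_1], [v_2], [v_3]
  1-simplices (6): [v_0,v_1], [v_0,v_2], [v_0,v_3], [v_1,v_2], [v_1,v_3], [v_2,v_3]
  2-simplices (4): [v_0,v_1,v_2], [v_0,v_1,v_3], [v_0,v_2,v_3], [v_1,v_2,v_3]

so the chain groups are C_0 ≅ Z^4, C_1 ≅ Z^6, C_2 ≅ Z^4.

Boundary ∂_1: C_1 → C_0 is given by ∂[p,q] = [q] − [p]. For instance
  ∂[v_2,v_3] = [v_3] − [v_2].
As a 4×6 matrix over Z this has rank 3, with invariant factors (1,1,1).

∂_2: C_2 → C_1 maps a triangle to the signed sum of its edges. For instance
  ∂[v_0,v_1,v_2] = [v_1,v_2] − [v_0,v_2] + [v_0,v_1],
  ∂[v_1,v_2,v_3] = [v_2,v_3] − [v_1,v_3] + [v_1,v_2].
This gives a 6×4 integer matrix of rank 3; reducing to Smith normal form yields diagonal entries (1,1,1).

Now H_k = ker ∂_k / im ∂_{k+1}, so:

  H_0: rank C_0 − rank ∂_1 = 4 − 3 = 1, and the invariant factors of ∂_1 are all 1, so H_0 ≅ Z.
  H_1: rank ker ∂_1 − rank ∂_2 = (6 − 3) − 3 = 0, and the invariant factors of ∂_2 are all 1, so H_1 ≅ 0.
  H_2: rank ker ∂_2 − rank ∂_3 = (4 − 3) − 0 = 1, and there is no ∂_3, so H_2 ≅ Z.

(K is a triangulation of the 2-sphere S^2.)

H_0 = Z,  H_1 = 0,  H_2 = Z.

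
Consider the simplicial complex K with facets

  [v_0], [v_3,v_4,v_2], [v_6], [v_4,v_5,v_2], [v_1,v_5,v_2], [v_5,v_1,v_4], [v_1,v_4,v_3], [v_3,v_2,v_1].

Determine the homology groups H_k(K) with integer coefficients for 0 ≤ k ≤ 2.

H_0 ≅ Z^3,  H_1 = 0,  H_2 ≅ Z.

Order the vertices as v_0 < v_1 < v_2 < v_3 < v_4 < v_5 < v_6. Listing each simplex with vertices in this order, K has dimension 2 with simplices:

  0-simplices (7): [v_0], [v_1], [v_2], [v_3], [v_4], [v_5], [v_6]
  1-simplices (9): [v_1,v_2], [v_1,v_3], [v_1,v_4], [v_1,v_5], [v_2,v_3], [v_2,v_4], [v_2,v_5], [v_3,v_4], [v_4,v_5]
  2-simplices (6): [v_1,v_2,v_3], [v_1,v_2,v_5], [v_1,v_3,v_4], [v_1,v_4,v_5], [v_2,v_3,v_4], [v_2,v_4,v_5]

giving chain groups C_0 ≅ Z^7, C_1 ≅ Z^9, C_2 ≅ Z^6.

The boundary map ∂_1: C_1 → C_0 maps an edge to its endpoints' difference, ∂[p,q] = q − p. For instance
  ∂[v_1,v_2] = [v_2] − [v_1].
The 7×9 boundary matrix has rank 4 and Smith normal form diag(1,1,1,1).

∂_2: C_2 → C_1 maps a triangle to the signed sum of its edges. For instance
  ∂[v_2,v_4,v_5] = [v_4,v_5] − [v_2,v_5] + [v_2,v_4],
  ∂[v_1,v_4,v_5] = [v_4,v_5] − [v_1,v_5] + [v_1,v_4].
This gives a 9×6 integer matrix of rank 5; reducing to Smith normal form yields diagonal entries (1,1,1,1,1).

Now H_k = ker ∂_k / im ∂_{k+1}, so:

  H_0: rank C_0 − rank ∂_1 = 7 − 4 = 3, and the invariant factors of ∂_1 are all 1, so H_0 ≅ Z^3.
  H_1: rank ker ∂_1 − rank ∂_2 = (9 − 4) − 5 = 0, and the invariant factors of ∂_2 are all 1, so H_1 ≅ 0.
  H_2: rank ker ∂_2 − rank ∂_3 = (6 − 5) − 0 = 1, and there is no ∂_3, so H_2 ≅ Z.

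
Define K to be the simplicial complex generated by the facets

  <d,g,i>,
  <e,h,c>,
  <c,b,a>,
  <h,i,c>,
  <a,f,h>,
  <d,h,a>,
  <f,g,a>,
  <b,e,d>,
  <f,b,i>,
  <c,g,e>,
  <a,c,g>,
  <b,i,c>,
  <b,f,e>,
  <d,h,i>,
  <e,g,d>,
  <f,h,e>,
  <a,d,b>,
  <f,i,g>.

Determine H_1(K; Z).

H_1 = Z^2.

Order the vertices as a < b < c < d < e < f < g < h < i. Listing each simplex with vertices in this order, K has dimension 2 with simplices:

  0-simplices (9): a, b, c, d, e, f, g, h, i
  1-simplices (27): ab, ac, ad, af, ag, ah, bc, bd, be, bf, bi, ce, cg, ch, ci, de, dg, dh, di, ef, eg, eh, fg, fh, fi, gi, hi
  2-simplices (18): abc, abd, acg, adh, afg, afh, bci, bde, bef, bfi, ceg, ceh, chi, deg, dgi, dhi, efh, fgi

Hence C_0 ≅ Z^9, C_1 ≅ Z^27, C_2 ≅ Z^18.

The boundary map ∂_1: C_1 → C_0 maps an edge to its endpoints' difference, ∂[p,q] = q − p. For instance
  ∂ef = f − e.
As a 9×27 matrix over Z this has rank 8, with invariant factors (1,1,1,1,1,1,1,1).

∂_2: C_2 → C_1 acts by ∂[p,q,r] = [q,r] − [p,r] + [p,q]. For instance
  ∂ceh = eh − ch + ce,
  ∂deg = eg − dg + de.
As a 27×18 matrix over Z this has rank 17, with invariant factors (1,1,1,1,1,1,1,1,1,1,1,1,1,1,1,1,1).

Computing H_k = (kernel of ∂_k) / (image of ∂_{k+1}):

  H_1: rank ker ∂_1 − rank ∂_2 = (27 − 8) − 17 = 2, and the invariant factors of ∂_2 are all 1, so H_1 = Z^2.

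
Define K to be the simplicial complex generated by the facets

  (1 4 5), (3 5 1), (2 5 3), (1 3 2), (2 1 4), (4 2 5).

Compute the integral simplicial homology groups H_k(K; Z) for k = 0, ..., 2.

Fix the vertex order 1 < 2 < 3 < 4 < 5 and write every simplex with vertices in increasing order. Then dim K = 2 and the simplices of K are:

  0-simplices (5): [1], [2], [3], [4], [5]
  1-simplices (9): [1,2], [1,3], [1,4], [1,5], [2,3], [2,4], [2,5], [3,5], [4,5]
  2-simplices (6): [1,2,3], [1,2,4], [1,3,5], [1,4,5], [2,3,5], [2,4,5]

giving chain groups C_0 ≅ Z^5, C_1 ≅ Z^9, C_2 ≅ Z^6.

The boundary map ∂_1: C_1 → C_0 is given by ∂[p,q] = [q] − [p].
The resulting 5×9 matrix has rank 4, and its Smith normal form has invariant factors (1,1,1,1).

Boundary ∂_2: C_2 → C_1 sends each 2-simplex [p,q,r] to [q,r] − [p,r] + [p,q]. For instance
  ∂[1,3,5] = [3,5] − [1,5] + [1,3],
  ∂[2,4,5] = [4,5] − [2,5] + [2,4].
This gives a 9×6 integer matrix of rank 5; reducing to Smith normal form yields diagonal entries (1,1,1,1,1).

Reading off H_k = ker ∂_k / im ∂_{k+1}:

  H_0: rank C_0 − rank ∂_1 = 5 − 4 = 1, and the invariant factors of ∂_1 are all 1, so H_0 = Z.
  H_1: rank ker ∂_1 − rank ∂_2 = (9 − 4) − 5 = 0, and the invariant factors of ∂_2 are all 1, so H_1 = 0.
  H_2: rank ker ∂_2 − rank ∂_3 = (6 − 5) − 0 = 1, and there is no ∂_3, so H_2 = Z.

H_0 = Z,  H_1 = 0,  H_2 = Z.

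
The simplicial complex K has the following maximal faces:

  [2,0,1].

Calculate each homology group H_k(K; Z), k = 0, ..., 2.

H_0 ≅ Z,  H_1 = 0,  H_2 = 0.

K has 3 vertices, 3 edges, 1 triangle.
rank ∂_0 = 0, rank ∂_1 = 2 ⇒ b_0 = 3 − 0 − 2 = 1; all invariant factors of ∂_1 are 1 so no torsion. So H_0 ≅ Z.
rank ∂_1 = 2, rank ∂_2 = 1 ⇒ b_1 = 3 − 2 − 1 = 0; all invariant factors of ∂_2 are 1 so no torsion. So H_1 ≅ 0.
rank ∂_2 = 1, rank ∂_3 = 0 ⇒ b_2 = 1 − 1 − 0 = 0. So H_2 ≅ 0.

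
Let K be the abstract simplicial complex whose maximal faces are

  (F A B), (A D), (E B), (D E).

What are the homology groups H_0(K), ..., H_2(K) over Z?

Order the vertices as A < B < D < E < F. Listing each simplex with vertices in this order, K has dimension 2 with simplices:

  0-simplices (5): A, B, D, E, F
  1-simplices (6): AB, AD, AF, BE, BF, DE
  2-simplices (1): ABF

so the chain groups are C_0 ≅ Z^5, C_1 ≅ Z^6, C_2 ≅ Z^1.

The boundary map ∂_1: C_1 → C_0 maps an edge to its endpoints' difference, ∂[p,q] = q − p. For instance
  ∂BF = F − B.
This gives a 5×6 integer matrix of rank 4; reducing to Smith normal form yields diagonal entries (1,1,1,1).

∂_2: C_2 → C_1 sends each 2-simplex [p,q,r] to [q,r] − [p,r] + [p,q]. For instance
  ∂ABF = BF − AF + AB.
The resulting 6×1 matrix has rank 1, and its Smith normal form has invariant factors (1).

Computing H_k = (kernel of ∂_k) / (image of ∂_{k+1}):

  H_0: rank C_0 − rank ∂_1 = 5 − 4 = 1, and the invariant factors of ∂_1 are all 1, so H_0 ≅ Z.
  H_1: rank ker ∂_1 − rank ∂_2 = (6 − 4) − 1 = 1, and the invariant factors of ∂_2 are all 1, so H_1 ≅ Z.
  H_2: rank ker ∂_2 − rank ∂_3 = (1 − 1) − 0 = 0, and there is no ∂_3, so H_2 ≅ 0.

As a check, the Euler characteristic is 5 − 6 + 1 = 0, which agrees with 1 − 1 + 0 = 0.

H_0 = Z,  H_1 = Z,  H_2 = 0.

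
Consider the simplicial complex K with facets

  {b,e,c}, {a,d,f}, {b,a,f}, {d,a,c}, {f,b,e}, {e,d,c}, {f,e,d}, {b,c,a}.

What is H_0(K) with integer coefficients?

H_0 = Z.

We work with the vertex ordering a < b < c < d < e < f. The simplices of K, each written with vertices in increasing order, are:

  0-simplices (6): a, b, c, d, e, f
  1-simplices (12): ab, ac, ad, af, bc, be, bf, cd, ce, de, df, ef
  2-simplices (8): abc, abf, acd, adf, bce, bef, cde, def

Hence C_0 ≅ Z^6, C_1 ≅ Z^12, C_2 ≅ Z^8.

Boundary ∂_1: C_1 → C_0 is given by ∂[p,q] = [q] − [p]. For instance
  ∂de = e − d.
As a 6×12 matrix over Z this has rank 5, with invariant factors (1,1,1,1,1).

∂_2: C_2 → C_1 maps a triangle to the signed sum of its edges. For instance
  ∂abc = bc − ac + ab,
  ∂acd = cd − ad + ac.
The resulting 12×8 matrix has rank 7, and its Smith normal form has invariant factors (1,1,1,1,1,1,1).

From H_k ≅ ker(∂_k) / im(∂_{k+1}) we obtain:

  H_0: rank C_0 − rank ∂_1 = 6 − 5 = 1, and the invariant factors of ∂_1 are all 1, so H_0 = Z.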